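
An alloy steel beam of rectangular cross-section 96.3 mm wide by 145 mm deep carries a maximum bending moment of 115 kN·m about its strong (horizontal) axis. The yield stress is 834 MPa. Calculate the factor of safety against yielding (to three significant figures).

Section modulus S = bh²/6 = 96.3×145²/6 = 337500 mm³.
σ = M/S = 1.1500×10^8/337500 = 340.8 MPa.
n = 834/340.8 = 2.447.

n = 2.45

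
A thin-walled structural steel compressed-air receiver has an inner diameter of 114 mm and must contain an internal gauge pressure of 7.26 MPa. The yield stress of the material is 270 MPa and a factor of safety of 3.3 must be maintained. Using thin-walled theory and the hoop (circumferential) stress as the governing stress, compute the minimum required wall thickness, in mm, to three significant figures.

t = 5.06 mm

σ_allow = 270/3.3 = 81.82 MPa.
Hoop stress σ_h = pD/(2t), so t = pD/(2σ_allow) = 7.26×114/(2×81.82) = 5.058 mm.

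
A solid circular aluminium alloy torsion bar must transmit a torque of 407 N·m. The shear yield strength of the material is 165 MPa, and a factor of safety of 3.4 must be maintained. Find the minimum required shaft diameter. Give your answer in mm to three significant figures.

d = 35.0 mm

Allowable shear stress τ_allow = 165/3.4 = 48.53 MPa.
For a solid shaft τ = 16T/(πd³), so d³ = 16T/(π τ_allow) = 16×407000/(π×48.53) = 42710 mm³.
d = (42710)^(1/3) = 34.96 mm.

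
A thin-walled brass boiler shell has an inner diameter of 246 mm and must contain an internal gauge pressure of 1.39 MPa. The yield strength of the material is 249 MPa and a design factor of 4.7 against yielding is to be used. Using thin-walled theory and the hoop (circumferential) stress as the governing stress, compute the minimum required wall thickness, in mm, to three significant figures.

σ_allow = 249/4.7 = 52.98 MPa.
Hoop stress σ_h = pD/(2t), so t = pD/(2σ_allow) = 1.39×246/(2×52.98) = 3.227 mm.

t = 3.23 mm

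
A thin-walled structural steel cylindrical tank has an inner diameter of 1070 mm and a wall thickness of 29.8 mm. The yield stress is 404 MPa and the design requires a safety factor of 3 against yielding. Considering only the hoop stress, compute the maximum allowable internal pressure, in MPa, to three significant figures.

σ_allow = 404/3 = 134.7 MPa.
σ_h = pD/(2t) → p_allow = 2σ_allow t/D = 2×134.7×29.8/1070 = 7.501 MPa.

p_allow = 7.50 MPa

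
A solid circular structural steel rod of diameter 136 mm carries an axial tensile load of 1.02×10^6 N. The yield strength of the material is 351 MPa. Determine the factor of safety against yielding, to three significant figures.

A = πd²/4 = 14530 mm².
σ = F/A = 1020000/14530 = 70.22 MPa.
n = 351/70.22 = 4.999.

n = 5.00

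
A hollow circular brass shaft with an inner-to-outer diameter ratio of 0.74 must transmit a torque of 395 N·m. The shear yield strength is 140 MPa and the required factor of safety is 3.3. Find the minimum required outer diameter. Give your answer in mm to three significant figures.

d_o = 40.8 mm

τ_allow = 140/3.3 = 42.42 MPa.
For a hollow shaft τ = 16T/[πd_o³(1−k⁴)] with k = 0.74, so 1−k⁴ = 0.7001.
d_o³ = 16T/[π τ_allow (1−k⁴)] = 16×395000/(π×42.42×0.7001) = 67730 mm³.
d_o = 40.76 mm.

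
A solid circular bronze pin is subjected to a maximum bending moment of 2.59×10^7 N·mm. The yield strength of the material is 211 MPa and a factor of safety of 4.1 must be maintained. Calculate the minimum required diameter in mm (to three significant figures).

d = 172 mm

σ_allow = 211/4.1 = 51.46 MPa.
For a solid circular section σ = 32M/(πd³), so d³ = 32M/(π σ_allow) = 32×2.5900×10^7/(π×51.46) = 5.126×10^6 mm³.
d = 172.4 mm.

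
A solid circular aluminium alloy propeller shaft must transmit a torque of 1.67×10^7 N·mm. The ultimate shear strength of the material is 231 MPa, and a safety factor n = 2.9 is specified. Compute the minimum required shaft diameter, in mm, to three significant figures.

Allowable shear stress τ_allow = 231/2.9 = 79.66 MPa.
For a solid shaft τ = 16T/(πd³), so d³ = 16T/(π τ_allow) = 16×1.6700×10^7/(π×79.66) = 1.068×10^6 mm³.
d = (1.068×10^6)^(1/3) = 102.2 mm.

d = 102 mm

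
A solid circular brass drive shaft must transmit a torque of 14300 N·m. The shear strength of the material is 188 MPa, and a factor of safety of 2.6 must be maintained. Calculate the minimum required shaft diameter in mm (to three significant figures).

d = 100 mm

Allowable shear stress τ_allow = 188/2.6 = 72.31 MPa.
For a solid shaft τ = 16T/(πd³), so d³ = 16T/(π τ_allow) = 16×1.4300×10^7/(π×72.31) = 1.007×10^6 mm³.
d = (1.007×10^6)^(1/3) = 100.2 mm.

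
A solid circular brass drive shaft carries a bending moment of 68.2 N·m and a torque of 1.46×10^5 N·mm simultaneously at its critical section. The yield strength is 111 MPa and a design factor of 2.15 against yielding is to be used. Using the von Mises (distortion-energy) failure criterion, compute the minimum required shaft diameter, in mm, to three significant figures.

σ_allow = σ_y/n = 111/2.15 = 51.63 MPa.
For a solid shaft σ_b = 32M/(πd³) and τ = 16T/(πd³), so the von Mises stress is σ' = (16/πd³)·√(4M²+3T²).
√(4M²+3T²) = √(4×(68200)² + 3×(146000)²) = 287300 N·mm.
d³ = 16×287300/(π×51.63) = 28340 mm³.
d = 30.49 mm.

d = 30.5 mm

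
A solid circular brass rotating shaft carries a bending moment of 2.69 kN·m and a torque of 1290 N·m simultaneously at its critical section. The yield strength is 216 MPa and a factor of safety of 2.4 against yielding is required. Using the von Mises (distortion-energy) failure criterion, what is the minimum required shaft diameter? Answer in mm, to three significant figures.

σ_allow = σ_y/n = 216/2.4 = 90.00 MPa.
For a solid shaft σ_b = 32M/(πd³) and τ = 16T/(πd³), so the von Mises stress is σ' = (16/πd³)·√(4M²+3T²).
√(4M²+3T²) = √(4×(2.690×10^6)² + 3×(1.290×10^6)²) = 5.826×10^6 N·mm.
d³ = 16×5.826×10^6/(π×90.00) = 329700 mm³.
d = 69.08 mm.

d = 69.1 mm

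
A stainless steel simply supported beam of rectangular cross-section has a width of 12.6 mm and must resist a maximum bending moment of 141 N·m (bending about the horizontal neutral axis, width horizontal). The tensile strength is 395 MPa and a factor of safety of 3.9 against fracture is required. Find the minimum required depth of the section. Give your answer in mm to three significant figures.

h = 25.7 mm

σ_allow = 395/3.9 = 101.3 MPa.
For a rectangular section σ = 6M/(bh²), so h² = 6M/(b σ_allow) = 6×141000/(12.6×101.3) = 662.9 mm².
h = 25.75 mm.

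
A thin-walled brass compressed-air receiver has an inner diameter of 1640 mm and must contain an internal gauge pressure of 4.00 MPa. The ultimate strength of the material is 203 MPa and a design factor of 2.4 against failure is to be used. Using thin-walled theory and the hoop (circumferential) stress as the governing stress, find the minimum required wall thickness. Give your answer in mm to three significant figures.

t = 38.8 mm

σ_allow = 203/2.4 = 84.58 MPa.
Hoop stress σ_h = pD/(2t), so t = pD/(2σ_allow) = 4.00×1640/(2×84.58) = 38.78 mm.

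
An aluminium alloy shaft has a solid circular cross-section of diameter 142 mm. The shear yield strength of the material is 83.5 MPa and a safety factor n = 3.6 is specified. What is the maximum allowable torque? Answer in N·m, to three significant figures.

τ_allow = 83.5/3.6 = 23.19 MPa.
For a solid shaft T_allow = τ_allow·πd³/16; πd³/16 = π×142³/16 = 562200 mm³.
T_allow = 23.19×562200 = 1.304×10^7 N·mm = 13040 N·m.

T_allow = 13000 N·m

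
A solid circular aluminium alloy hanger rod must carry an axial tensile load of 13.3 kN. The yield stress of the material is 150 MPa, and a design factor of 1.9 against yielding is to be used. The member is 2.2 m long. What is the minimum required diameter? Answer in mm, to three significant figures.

Allowable stress σ_allow = 150/1.9 = 78.95 MPa.
Required area A = F/σ_allow = 13300/78.95 = 168.5 mm².
A = πd²/4 → d = √(4A/π) = 14.65 mm.

d = 14.6 mm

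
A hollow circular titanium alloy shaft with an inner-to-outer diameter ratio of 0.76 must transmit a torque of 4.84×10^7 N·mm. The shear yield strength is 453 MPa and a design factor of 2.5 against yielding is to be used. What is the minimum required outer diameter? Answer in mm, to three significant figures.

d_o = 127 mm

τ_allow = 453/2.5 = 181.2 MPa.
For a hollow shaft τ = 16T/[πd_o³(1−k⁴)] with k = 0.76, so 1−k⁴ = 0.6664.
d_o³ = 16T/[π τ_allow (1−k⁴)] = 16×4.8400×10^7/(π×181.2×0.6664) = 2.041×10^6 mm³.
d_o = 126.9 mm.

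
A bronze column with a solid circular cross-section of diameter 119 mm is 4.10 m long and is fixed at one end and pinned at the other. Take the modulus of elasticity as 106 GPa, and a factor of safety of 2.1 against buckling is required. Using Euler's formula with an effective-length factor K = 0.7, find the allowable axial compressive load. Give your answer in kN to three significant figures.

I = πd⁴/64 = π×119⁴/64 = 9.844×10^6 mm⁴.
Effective length L_e = KL = 0.7×4.10 m = 2870 mm.
Euler critical load P_cr = π²EI/L_e² = π²×106000×9.844×10^6/2870² = 1.250×10^6 N.
P_allow = P_cr/n = 1.250×10^6/2.1 = 595400 N.

P_allow = 595 kN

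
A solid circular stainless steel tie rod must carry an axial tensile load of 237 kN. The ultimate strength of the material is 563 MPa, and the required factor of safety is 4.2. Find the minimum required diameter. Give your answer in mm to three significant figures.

d = 47.4 mm

Allowable stress σ_allow = 563/4.2 = 134.0 MPa.
Required area A = F/σ_allow = 237000/134.0 = 1768 mm².
A = πd²/4 → d = √(4A/π) = 47.45 mm.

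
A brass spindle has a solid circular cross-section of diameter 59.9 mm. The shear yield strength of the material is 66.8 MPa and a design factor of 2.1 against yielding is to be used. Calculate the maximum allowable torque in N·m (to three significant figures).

T_allow = 1340 N·m

τ_allow = 66.8/2.1 = 31.81 MPa.
For a solid shaft T_allow = τ_allow·πd³/16; πd³/16 = π×59.9³/16 = 42200 mm³.
T_allow = 31.81×42200 = 1.342×10^6 N·mm = 1342 N·m.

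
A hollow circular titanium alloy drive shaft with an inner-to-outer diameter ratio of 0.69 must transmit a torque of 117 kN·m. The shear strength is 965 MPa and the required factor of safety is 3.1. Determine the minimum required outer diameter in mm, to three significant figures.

τ_allow = 965/3.1 = 311.3 MPa.
For a hollow shaft τ = 16T/[πd_o³(1−k⁴)] with k = 0.69, so 1−k⁴ = 0.7733.
d_o³ = 16T/[π τ_allow (1−k⁴)] = 16×1.1700×10^8/(π×311.3×0.7733) = 2.475×10^6 mm³.
d_o = 135.3 mm.

d_o = 135 mm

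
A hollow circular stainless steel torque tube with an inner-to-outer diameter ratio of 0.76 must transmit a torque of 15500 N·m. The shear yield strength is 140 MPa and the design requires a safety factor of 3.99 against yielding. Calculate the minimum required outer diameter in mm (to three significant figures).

τ_allow = 140/3.99 = 35.09 MPa.
For a hollow shaft τ = 16T/[πd_o³(1−k⁴)] with k = 0.76, so 1−k⁴ = 0.6664.
d_o³ = 16T/[π τ_allow (1−k⁴)] = 16×1.5500×10^7/(π×35.09×0.6664) = 3.376×10^6 mm³.
d_o = 150.0 mm.

d_o = 150 mm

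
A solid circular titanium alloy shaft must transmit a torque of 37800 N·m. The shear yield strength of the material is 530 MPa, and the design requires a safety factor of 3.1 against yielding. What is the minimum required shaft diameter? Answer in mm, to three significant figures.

Allowable shear stress τ_allow = 530/3.1 = 171.0 MPa.
For a solid shaft τ = 16T/(πd³), so d³ = 16T/(π τ_allow) = 16×3.7800×10^7/(π×171.0) = 1.126×10^6 mm³.
d = (1.126×10^6)^(1/3) = 104.0 mm.

d = 104 mm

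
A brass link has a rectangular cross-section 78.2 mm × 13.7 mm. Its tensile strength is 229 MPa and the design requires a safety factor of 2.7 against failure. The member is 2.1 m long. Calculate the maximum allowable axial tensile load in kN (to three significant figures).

σ_allow = 229/2.7 = 84.81 MPa.
A = 78.2×13.7 = 1071 mm².
F_allow = σ_allow × A = 84.81×1071 = 90870 N.

F_allow = 90.9 kN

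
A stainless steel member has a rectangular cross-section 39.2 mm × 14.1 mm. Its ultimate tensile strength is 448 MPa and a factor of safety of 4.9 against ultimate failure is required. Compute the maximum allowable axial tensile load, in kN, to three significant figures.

F_allow = 50.5 kN

σ_allow = 448/4.9 = 91.43 MPa.
A = 39.2×14.1 = 552.7 mm².
F_allow = σ_allow × A = 91.43×552.7 = 50530 N.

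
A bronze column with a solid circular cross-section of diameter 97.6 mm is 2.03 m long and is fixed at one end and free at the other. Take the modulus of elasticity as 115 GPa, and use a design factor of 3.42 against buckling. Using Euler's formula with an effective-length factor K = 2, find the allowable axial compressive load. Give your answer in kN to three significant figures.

P_allow = 89.7 kN

I = πd⁴/64 = π×97.6⁴/64 = 4.454×10^6 mm⁴.
Effective length L_e = KL = 2×2.03 m = 4060 mm.
Euler critical load P_cr = π²EI/L_e² = π²×115000×4.454×10^6/4060² = 306700 N.
P_allow = P_cr/n = 306700/3.42 = 89680 N.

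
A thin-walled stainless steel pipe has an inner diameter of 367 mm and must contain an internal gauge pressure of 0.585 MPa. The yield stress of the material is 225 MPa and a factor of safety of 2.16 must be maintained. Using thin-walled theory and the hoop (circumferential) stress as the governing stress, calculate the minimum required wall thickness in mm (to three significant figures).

σ_allow = 225/2.16 = 104.2 MPa.
Hoop stress σ_h = pD/(2t), so t = pD/(2σ_allow) = 0.585×367/(2×104.2) = 1.031 mm.

t = 1.03 mm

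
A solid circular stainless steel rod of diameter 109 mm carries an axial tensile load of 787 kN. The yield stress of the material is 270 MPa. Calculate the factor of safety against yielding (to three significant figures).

n = 3.20

A = πd²/4 = 9331 mm².
σ = F/A = 787000/9331 = 84.34 MPa.
n = 270/84.34 = 3.201.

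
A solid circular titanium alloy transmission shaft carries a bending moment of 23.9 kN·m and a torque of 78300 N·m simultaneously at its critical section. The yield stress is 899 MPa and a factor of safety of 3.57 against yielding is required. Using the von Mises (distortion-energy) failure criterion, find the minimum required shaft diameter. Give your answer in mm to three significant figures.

d = 143 mm

σ_allow = σ_y/n = 899/3.57 = 251.8 MPa.
For a solid shaft σ_b = 32M/(πd³) and τ = 16T/(πd³), so the von Mises stress is σ' = (16/πd³)·√(4M²+3T²).
√(4M²+3T²) = √(4×(2.390×10^7)² + 3×(7.830×10^7)²) = 1.438×10^8 N·mm.
d³ = 16×1.438×10^8/(π×251.8) = 2.908×10^6 mm³.
d = 142.7 mm.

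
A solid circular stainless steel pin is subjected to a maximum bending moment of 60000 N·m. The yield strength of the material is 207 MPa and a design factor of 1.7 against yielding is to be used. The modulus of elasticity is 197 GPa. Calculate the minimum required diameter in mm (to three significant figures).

d = 171 mm

σ_allow = 207/1.7 = 121.8 MPa.
For a solid circular section σ = 32M/(πd³), so d³ = 32M/(π σ_allow) = 32×6.0000×10^7/(π×121.8) = 5.019×10^6 mm³.
d = 171.2 mm.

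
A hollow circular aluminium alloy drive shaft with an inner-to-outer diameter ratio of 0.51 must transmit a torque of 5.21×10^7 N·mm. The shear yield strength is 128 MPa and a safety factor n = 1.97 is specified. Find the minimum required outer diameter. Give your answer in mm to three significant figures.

d_o = 164 mm

τ_allow = 128/1.97 = 64.97 MPa.
For a hollow shaft τ = 16T/[πd_o³(1−k⁴)] with k = 0.51, so 1−k⁴ = 0.9323.
d_o³ = 16T/[π τ_allow (1−k⁴)] = 16×5.2100×10^7/(π×64.97×0.9323) = 4.380×10^6 mm³.
d_o = 163.6 mm.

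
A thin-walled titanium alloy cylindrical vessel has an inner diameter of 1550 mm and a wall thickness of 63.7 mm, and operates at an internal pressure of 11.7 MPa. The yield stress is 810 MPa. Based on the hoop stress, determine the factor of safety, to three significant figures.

σ_h = pD/(2t) = 11.7×1550/(2×63.7) = 142.3 MPa.
n = 810/142.3 = 5.690.

n = 5.69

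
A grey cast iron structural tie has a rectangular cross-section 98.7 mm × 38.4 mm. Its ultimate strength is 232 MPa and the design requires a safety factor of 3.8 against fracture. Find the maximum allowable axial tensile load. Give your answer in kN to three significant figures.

σ_allow = 232/3.8 = 61.05 MPa.
A = 98.7×38.4 = 3790 mm².
F_allow = σ_allow × A = 61.05×3790 = 231400 N.

F_allow = 231 kN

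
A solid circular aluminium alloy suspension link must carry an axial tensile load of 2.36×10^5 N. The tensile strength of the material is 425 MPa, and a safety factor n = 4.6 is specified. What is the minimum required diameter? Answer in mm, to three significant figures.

Allowable stress σ_allow = 425/4.6 = 92.39 MPa.
Required area A = F/σ_allow = 236000/92.39 = 2554 mm².
A = πd²/4 → d = √(4A/π) = 57.03 mm.

d = 57.0 mm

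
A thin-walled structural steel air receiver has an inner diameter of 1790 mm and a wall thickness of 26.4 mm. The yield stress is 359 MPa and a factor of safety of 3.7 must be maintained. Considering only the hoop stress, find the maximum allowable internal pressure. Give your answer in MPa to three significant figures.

σ_allow = 359/3.7 = 97.03 MPa.
σ_h = pD/(2t) → p_allow = 2σ_allow t/D = 2×97.03×26.4/1790 = 2.862 MPa.

p_allow = 2.86 MPa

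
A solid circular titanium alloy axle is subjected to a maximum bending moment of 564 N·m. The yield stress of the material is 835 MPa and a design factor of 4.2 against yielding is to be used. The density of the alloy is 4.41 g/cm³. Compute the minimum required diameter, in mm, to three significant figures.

d = 30.7 mm

σ_allow = 835/4.2 = 198.8 MPa.
For a solid circular section σ = 32M/(πd³), so d³ = 32M/(π σ_allow) = 32×564000/(π×198.8) = 28900 mm³.
d = 30.69 mm.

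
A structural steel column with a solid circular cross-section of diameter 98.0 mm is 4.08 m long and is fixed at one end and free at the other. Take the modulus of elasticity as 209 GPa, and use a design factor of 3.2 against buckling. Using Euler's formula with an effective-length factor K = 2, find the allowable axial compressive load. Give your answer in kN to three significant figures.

I = πd⁴/64 = π×98.0⁴/64 = 4.528×10^6 mm⁴.
Effective length L_e = KL = 2×4.08 m = 8160 mm.
Euler critical load P_cr = π²EI/L_e² = π²×209000×4.528×10^6/8160² = 140300 N.
P_allow = P_cr/n = 140300/3.2 = 43830 N.

P_allow = 43.8 kN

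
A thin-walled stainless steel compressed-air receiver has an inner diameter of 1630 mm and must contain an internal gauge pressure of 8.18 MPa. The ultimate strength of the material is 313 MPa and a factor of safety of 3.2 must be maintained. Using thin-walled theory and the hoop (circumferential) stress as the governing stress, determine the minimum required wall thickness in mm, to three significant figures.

t = 68.2 mm

σ_allow = 313/3.2 = 97.81 MPa.
Hoop stress σ_h = pD/(2t), so t = pD/(2σ_allow) = 8.18×1630/(2×97.81) = 68.16 mm.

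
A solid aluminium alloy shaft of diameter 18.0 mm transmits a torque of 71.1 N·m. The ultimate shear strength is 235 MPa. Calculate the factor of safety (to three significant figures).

n = 3.78

τ = 16T/(πd³) = 16×71100/(π×18.0³) = 62.09 MPa.
n = τ_limit/τ = 235/62.09 = 3.785.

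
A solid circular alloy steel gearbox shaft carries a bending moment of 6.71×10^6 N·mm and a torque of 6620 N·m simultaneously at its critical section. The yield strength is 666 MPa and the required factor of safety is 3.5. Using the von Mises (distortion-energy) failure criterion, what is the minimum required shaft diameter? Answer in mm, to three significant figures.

d = 77.9 mm

σ_allow = σ_y/n = 666/3.5 = 190.3 MPa.
For a solid shaft σ_b = 32M/(πd³) and τ = 16T/(πd³), so the von Mises stress is σ' = (16/πd³)·√(4M²+3T²).
√(4M²+3T²) = √(4×(6.710×10^6)² + 3×(6.620×10^6)²) = 1.765×10^7 N·mm.
d³ = 16×1.765×10^7/(π×190.3) = 472400 mm³.
d = 77.88 mm.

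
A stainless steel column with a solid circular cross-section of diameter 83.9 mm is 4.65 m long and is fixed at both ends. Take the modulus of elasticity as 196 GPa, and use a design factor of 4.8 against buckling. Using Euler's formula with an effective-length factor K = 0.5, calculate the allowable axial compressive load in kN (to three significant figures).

I = πd⁴/64 = π×83.9⁴/64 = 2.432×10^6 mm⁴.
Effective length L_e = KL = 0.5×4.65 m = 2325 mm.
Euler critical load P_cr = π²EI/L_e² = π²×196000×2.432×10^6/2325² = 870400 N.
P_allow = P_cr/n = 870400/4.8 = 181300 N.

P_allow = 181 kN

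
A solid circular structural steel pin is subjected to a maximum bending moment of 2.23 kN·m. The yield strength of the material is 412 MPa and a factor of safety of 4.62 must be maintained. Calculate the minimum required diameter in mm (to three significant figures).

d = 63.4 mm

σ_allow = 412/4.62 = 89.18 MPa.
For a solid circular section σ = 32M/(πd³), so d³ = 32M/(π σ_allow) = 32×2230000/(π×89.18) = 254700 mm³.
d = 63.39 mm.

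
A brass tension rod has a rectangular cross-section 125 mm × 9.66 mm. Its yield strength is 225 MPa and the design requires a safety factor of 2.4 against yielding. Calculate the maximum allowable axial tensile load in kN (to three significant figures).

F_allow = 113 kN

σ_allow = 225/2.4 = 93.75 MPa.
A = 125×9.66 = 1208 mm².
F_allow = σ_allow × A = 93.75×1208 = 113200 N.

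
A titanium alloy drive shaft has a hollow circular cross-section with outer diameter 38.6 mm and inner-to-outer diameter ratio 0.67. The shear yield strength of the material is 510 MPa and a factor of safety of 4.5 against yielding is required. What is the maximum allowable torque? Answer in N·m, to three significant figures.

T_allow = 1020 N·m

τ_allow = 510/4.5 = 113.3 MPa.
For a hollow shaft T_allow = τ_allow·πd_o³(1−k⁴)/16 with 1−k⁴ = 0.7985, so πd_o³(1−k⁴)/16 = 9017 mm³.
T_allow = 113.3×9017 = 1.022×10^6 N·mm = 1022 N·m.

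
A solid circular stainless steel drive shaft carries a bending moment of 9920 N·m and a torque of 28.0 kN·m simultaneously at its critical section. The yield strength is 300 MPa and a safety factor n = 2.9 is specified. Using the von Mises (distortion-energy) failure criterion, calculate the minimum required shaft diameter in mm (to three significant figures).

σ_allow = σ_y/n = 300/2.9 = 103.4 MPa.
For a solid shaft σ_b = 32M/(πd³) and τ = 16T/(πd³), so the von Mises stress is σ' = (16/πd³)·√(4M²+3T²).
√(4M²+3T²) = √(4×(9.920×10^6)² + 3×(2.800×10^7)²) = 5.240×10^7 N·mm.
d³ = 16×5.240×10^7/(π×103.4) = 2.580×10^6 mm³.
d = 137.1 mm.

d = 137 mm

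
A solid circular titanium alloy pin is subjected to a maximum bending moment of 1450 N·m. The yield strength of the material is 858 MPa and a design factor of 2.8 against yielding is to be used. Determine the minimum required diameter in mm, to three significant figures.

σ_allow = 858/2.8 = 306.4 MPa.
For a solid circular section σ = 32M/(πd³), so d³ = 32M/(π σ_allow) = 32×1450000/(π×306.4) = 48200 mm³.
d = 36.39 mm.

d = 36.4 mm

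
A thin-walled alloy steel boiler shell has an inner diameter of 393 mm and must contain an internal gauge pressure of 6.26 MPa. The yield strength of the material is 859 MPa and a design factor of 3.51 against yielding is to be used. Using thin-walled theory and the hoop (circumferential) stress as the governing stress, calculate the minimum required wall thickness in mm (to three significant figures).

σ_allow = 859/3.51 = 244.7 MPa.
Hoop stress σ_h = pD/(2t), so t = pD/(2σ_allow) = 6.26×393/(2×244.7) = 5.026 mm.

t = 5.03 mm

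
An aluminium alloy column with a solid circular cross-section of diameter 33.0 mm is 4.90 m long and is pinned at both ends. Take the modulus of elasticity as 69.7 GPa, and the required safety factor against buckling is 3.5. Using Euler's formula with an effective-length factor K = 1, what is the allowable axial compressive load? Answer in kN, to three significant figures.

I = πd⁴/64 = π×33.0⁴/64 = 58210 mm⁴.
Effective length L_e = KL = 1×4.90 m = 4900 mm.
Euler critical load P_cr = π²EI/L_e² = π²×69700×58210/4900² = 1668 N.
P_allow = P_cr/n = 1668/3.5 = 476.5 N.

P_allow = 0.477 kN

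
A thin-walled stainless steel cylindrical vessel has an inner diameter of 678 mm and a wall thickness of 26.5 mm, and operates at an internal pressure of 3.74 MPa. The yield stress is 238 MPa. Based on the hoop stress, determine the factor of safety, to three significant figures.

σ_h = pD/(2t) = 3.74×678/(2×26.5) = 47.84 MPa.
n = 238/47.84 = 4.975.

n = 4.97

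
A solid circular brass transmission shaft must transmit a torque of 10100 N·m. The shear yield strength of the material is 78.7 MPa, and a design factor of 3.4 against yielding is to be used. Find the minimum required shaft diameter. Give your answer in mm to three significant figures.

Allowable shear stress τ_allow = 78.7/3.4 = 23.15 MPa.
For a solid shaft τ = 16T/(πd³), so d³ = 16T/(π τ_allow) = 16×1.0100×10^7/(π×23.15) = 2.222×10^6 mm³.
d = (2.222×10^6)^(1/3) = 130.5 mm.

d = 130 mm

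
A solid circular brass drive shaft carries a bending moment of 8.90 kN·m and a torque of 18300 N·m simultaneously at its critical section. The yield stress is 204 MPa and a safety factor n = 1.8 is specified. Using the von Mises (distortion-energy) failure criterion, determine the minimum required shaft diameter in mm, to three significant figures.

d = 118 mm

σ_allow = σ_y/n = 204/1.8 = 113.3 MPa.
For a solid shaft σ_b = 32M/(πd³) and τ = 16T/(πd³), so the von Mises stress is σ' = (16/πd³)·√(4M²+3T²).
√(4M²+3T²) = √(4×(8.900×10^6)² + 3×(1.830×10^7)²) = 3.635×10^7 N·mm.
d³ = 16×3.635×10^7/(π×113.3) = 1.634×10^6 mm³.
d = 117.8 mm.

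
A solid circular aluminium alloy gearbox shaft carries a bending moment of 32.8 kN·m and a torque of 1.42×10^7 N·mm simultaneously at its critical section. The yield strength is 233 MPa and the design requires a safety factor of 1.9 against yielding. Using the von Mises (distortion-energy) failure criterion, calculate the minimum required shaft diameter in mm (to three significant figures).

d = 143 mm

σ_allow = σ_y/n = 233/1.9 = 122.6 MPa.
For a solid shaft σ_b = 32M/(πd³) and τ = 16T/(πd³), so the von Mises stress is σ' = (16/πd³)·√(4M²+3T²).
√(4M²+3T²) = √(4×(3.280×10^7)² + 3×(1.420×10^7)²) = 7.006×10^7 N·mm.
d³ = 16×7.006×10^7/(π×122.6) = 2.910×10^6 mm³.
d = 142.8 mm.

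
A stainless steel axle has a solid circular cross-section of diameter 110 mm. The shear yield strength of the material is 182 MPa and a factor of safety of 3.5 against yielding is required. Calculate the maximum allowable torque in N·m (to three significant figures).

T_allow = 13600 N·m

τ_allow = 182/3.5 = 52.00 MPa.
For a solid shaft T_allow = τ_allow·πd³/16; πd³/16 = π×110³/16 = 261300 mm³.
T_allow = 52.00×261300 = 1.359×10^7 N·mm = 13590 N·m.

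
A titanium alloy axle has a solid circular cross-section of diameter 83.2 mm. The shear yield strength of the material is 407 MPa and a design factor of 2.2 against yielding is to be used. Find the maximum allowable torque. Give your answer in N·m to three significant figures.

T_allow = 20900 N·m

τ_allow = 407/2.2 = 185.0 MPa.
For a solid shaft T_allow = τ_allow·πd³/16; πd³/16 = π×83.2³/16 = 113100 mm³.
T_allow = 185.0×113100 = 2.092×10^7 N·mm = 20920 N·m.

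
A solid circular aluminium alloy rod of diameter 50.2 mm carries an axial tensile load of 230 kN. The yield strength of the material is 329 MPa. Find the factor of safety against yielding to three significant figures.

A = πd²/4 = 1979 mm².
σ = F/A = 230000/1979 = 116.2 MPa.
n = 329/116.2 = 2.831.

n = 2.83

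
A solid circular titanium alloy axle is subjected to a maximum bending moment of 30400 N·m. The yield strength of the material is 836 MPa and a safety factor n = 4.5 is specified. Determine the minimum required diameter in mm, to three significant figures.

σ_allow = 836/4.5 = 185.8 MPa.
For a solid circular section σ = 32M/(πd³), so d³ = 32M/(π σ_allow) = 32×3.0400×10^7/(π×185.8) = 1.667×10^6 mm³.
d = 118.6 mm.

d = 119 mm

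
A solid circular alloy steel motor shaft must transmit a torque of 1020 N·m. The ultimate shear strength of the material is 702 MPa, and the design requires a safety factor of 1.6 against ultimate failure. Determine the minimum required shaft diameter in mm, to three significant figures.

Allowable shear stress τ_allow = 702/1.6 = 438.8 MPa.
For a solid shaft τ = 16T/(πd³), so d³ = 16T/(π τ_allow) = 16×1020000/(π×438.8) = 11840 mm³.
d = (11840)^(1/3) = 22.79 mm.

d = 22.8 mm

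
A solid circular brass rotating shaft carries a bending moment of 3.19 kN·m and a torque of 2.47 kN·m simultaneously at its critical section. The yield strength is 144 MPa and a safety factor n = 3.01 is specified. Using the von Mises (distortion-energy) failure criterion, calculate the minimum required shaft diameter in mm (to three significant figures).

d = 93.5 mm

σ_allow = σ_y/n = 144/3.01 = 47.84 MPa.
For a solid shaft σ_b = 32M/(πd³) and τ = 16T/(πd³), so the von Mises stress is σ' = (16/πd³)·√(4M²+3T²).
√(4M²+3T²) = √(4×(3.190×10^6)² + 3×(2.470×10^6)²) = 7.682×10^6 N·mm.
d³ = 16×7.682×10^6/(π×47.84) = 817800 mm³.
d = 93.51 mm.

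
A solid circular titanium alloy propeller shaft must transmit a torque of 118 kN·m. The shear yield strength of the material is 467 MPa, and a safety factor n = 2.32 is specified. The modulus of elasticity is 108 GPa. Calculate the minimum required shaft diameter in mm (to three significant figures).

d = 144 mm

Allowable shear stress τ_allow = 467/2.32 = 201.3 MPa.
For a solid shaft τ = 16T/(πd³), so d³ = 16T/(π τ_allow) = 16×1.1800×10^8/(π×201.3) = 2.986×10^6 mm³.
d = (2.986×10^6)^(1/3) = 144.0 mm.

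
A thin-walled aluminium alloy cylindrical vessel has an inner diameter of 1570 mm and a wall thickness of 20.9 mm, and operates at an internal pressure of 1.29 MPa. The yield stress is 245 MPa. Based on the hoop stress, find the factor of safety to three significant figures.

n = 5.06

σ_h = pD/(2t) = 1.29×1570/(2×20.9) = 48.45 MPa.
n = 245/48.45 = 5.057.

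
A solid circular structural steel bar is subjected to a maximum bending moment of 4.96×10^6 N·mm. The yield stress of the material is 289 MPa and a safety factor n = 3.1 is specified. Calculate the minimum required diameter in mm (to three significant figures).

d = 81.5 mm

σ_allow = 289/3.1 = 93.23 MPa.
For a solid circular section σ = 32M/(πd³), so d³ = 32M/(π σ_allow) = 32×4960000/(π×93.23) = 541900 mm³.
d = 81.53 mm.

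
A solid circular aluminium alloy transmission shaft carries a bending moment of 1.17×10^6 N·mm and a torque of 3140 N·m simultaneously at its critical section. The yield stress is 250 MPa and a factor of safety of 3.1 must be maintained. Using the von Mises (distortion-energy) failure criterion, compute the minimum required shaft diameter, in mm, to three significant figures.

σ_allow = σ_y/n = 250/3.1 = 80.65 MPa.
For a solid shaft σ_b = 32M/(πd³) and τ = 16T/(πd³), so the von Mises stress is σ' = (16/πd³)·√(4M²+3T²).
√(4M²+3T²) = √(4×(1.170×10^6)² + 3×(3.140×10^6)²) = 5.921×10^6 N·mm.
d³ = 16×5.921×10^6/(π×80.65) = 373900 mm³.
d = 72.04 mm.

d = 72.0 mm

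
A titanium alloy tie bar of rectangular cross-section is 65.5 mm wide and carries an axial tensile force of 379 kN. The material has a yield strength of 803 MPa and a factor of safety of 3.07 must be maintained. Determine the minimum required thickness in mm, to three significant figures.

t = 22.1 mm

σ_allow = 803/3.07 = 261.6 MPa.
Required area A = F/σ_allow = 379000/261.6 = 1449 mm².
t = A/w = 1449/65.5 = 22.12 mm.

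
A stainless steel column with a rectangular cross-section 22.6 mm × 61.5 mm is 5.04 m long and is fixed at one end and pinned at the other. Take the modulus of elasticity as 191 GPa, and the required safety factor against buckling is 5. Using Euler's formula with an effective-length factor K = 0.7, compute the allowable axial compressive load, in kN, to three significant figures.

Buckling occurs about the weak axis: I_min = h·b³/12 = 61.5×22.6³/12 = 59160 mm⁴ (b = 22.6 mm is the smaller dimension).
Effective length L_e = KL = 0.7×5.04 m = 3528 mm.
Euler critical load P_cr = π²EI/L_e² = π²×191000×59160/3528² = 8960 N.
P_allow = P_cr/n = 8960/5 = 1792 N.

P_allow = 1.79 kN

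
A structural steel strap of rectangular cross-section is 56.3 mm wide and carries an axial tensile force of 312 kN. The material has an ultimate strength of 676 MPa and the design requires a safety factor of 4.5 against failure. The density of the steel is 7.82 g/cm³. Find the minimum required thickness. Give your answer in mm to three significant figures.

σ_allow = 676/4.5 = 150.2 MPa.
Required area A = F/σ_allow = 312000/150.2 = 2077 mm².
t = A/w = 2077/56.3 = 36.89 mm.

t = 36.9 mm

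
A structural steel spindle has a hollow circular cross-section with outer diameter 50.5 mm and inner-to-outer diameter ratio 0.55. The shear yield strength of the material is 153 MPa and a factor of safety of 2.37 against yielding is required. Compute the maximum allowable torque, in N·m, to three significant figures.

τ_allow = 153/2.37 = 64.56 MPa.
For a hollow shaft T_allow = τ_allow·πd_o³(1−k⁴)/16 with 1−k⁴ = 0.9085, so πd_o³(1−k⁴)/16 = 22970 mm³.
T_allow = 64.56×22970 = 1.483×10^6 N·mm = 1483 N·m.

T_allow = 1480 N·m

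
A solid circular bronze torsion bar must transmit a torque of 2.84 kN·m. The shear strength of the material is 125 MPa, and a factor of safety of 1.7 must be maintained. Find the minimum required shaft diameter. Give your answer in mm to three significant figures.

Allowable shear stress τ_allow = 125/1.7 = 73.53 MPa.
For a solid shaft τ = 16T/(πd³), so d³ = 16T/(π τ_allow) = 16×2840000/(π×73.53) = 196700 mm³.
d = (196700)^(1/3) = 58.16 mm.

d = 58.2 mm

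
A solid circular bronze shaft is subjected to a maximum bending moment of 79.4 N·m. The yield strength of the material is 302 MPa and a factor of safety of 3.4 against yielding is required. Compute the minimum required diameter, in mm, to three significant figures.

d = 20.9 mm

σ_allow = 302/3.4 = 88.82 MPa.
For a solid circular section σ = 32M/(πd³), so d³ = 32M/(π σ_allow) = 32×79400/(π×88.82) = 9105 mm³.
d = 20.88 mm.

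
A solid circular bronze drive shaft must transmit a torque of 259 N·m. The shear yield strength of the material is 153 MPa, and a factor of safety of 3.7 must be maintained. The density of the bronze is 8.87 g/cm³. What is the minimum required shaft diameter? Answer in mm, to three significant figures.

Allowable shear stress τ_allow = 153/3.7 = 41.35 MPa.
For a solid shaft τ = 16T/(πd³), so d³ = 16T/(π τ_allow) = 16×259000/(π×41.35) = 31900 mm³.
d = (31900)^(1/3) = 31.71 mm.

d = 31.7 mm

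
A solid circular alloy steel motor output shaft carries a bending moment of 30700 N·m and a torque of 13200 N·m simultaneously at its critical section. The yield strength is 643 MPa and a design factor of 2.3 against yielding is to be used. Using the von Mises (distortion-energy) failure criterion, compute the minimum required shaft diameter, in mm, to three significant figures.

σ_allow = σ_y/n = 643/2.3 = 279.6 MPa.
For a solid shaft σ_b = 32M/(πd³) and τ = 16T/(πd³), so the von Mises stress is σ' = (16/πd³)·√(4M²+3T²).
√(4M²+3T²) = √(4×(3.070×10^7)² + 3×(1.320×10^7)²) = 6.552×10^7 N·mm.
d³ = 16×6.552×10^7/(π×279.6) = 1.194×10^6 mm³.
d = 106.1 mm.

d = 106 mm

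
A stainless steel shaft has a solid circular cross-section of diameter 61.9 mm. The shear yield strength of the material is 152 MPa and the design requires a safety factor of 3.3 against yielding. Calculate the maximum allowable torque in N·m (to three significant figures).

T_allow = 2150 N·m

τ_allow = 152/3.3 = 46.06 MPa.
For a solid shaft T_allow = τ_allow·πd³/16; πd³/16 = π×61.9³/16 = 46570 mm³.
T_allow = 46.06×46570 = 2.145×10^6 N·mm = 2145 N·m.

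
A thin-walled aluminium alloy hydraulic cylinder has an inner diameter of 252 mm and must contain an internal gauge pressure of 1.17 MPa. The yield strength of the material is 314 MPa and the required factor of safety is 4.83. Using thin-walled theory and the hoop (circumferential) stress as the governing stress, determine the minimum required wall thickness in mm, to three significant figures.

σ_allow = 314/4.83 = 65.01 MPa.
Hoop stress σ_h = pD/(2t), so t = pD/(2σ_allow) = 1.17×252/(2×65.01) = 2.268 mm.

t = 2.27 mm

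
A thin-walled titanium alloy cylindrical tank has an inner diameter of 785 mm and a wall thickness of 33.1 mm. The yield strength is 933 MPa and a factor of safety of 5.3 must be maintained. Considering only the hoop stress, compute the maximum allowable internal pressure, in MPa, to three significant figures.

p_allow = 14.8 MPa

σ_allow = 933/5.3 = 176.0 MPa.
σ_h = pD/(2t) → p_allow = 2σ_allow t/D = 2×176.0×33.1/785 = 14.85 MPa.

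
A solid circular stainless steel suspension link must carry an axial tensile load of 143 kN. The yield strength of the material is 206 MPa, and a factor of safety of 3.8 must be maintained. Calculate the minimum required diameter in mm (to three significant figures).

d = 58.0 mm

Allowable stress σ_allow = 206/3.8 = 54.21 MPa.
Required area A = F/σ_allow = 143000/54.21 = 2638 mm².
A = πd²/4 → d = √(4A/π) = 57.95 mm.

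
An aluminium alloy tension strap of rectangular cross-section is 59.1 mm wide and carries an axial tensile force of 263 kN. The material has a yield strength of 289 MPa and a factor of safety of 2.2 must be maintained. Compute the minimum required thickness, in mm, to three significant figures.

σ_allow = 289/2.2 = 131.4 MPa.
Required area A = F/σ_allow = 263000/131.4 = 2002 mm².
t = A/w = 2002/59.1 = 33.88 mm.

t = 33.9 mm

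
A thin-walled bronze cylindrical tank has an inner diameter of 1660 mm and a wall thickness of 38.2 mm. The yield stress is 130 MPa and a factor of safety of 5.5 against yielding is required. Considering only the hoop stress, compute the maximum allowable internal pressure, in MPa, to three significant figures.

p_allow = 1.09 MPa

σ_allow = 130/5.5 = 23.64 MPa.
σ_h = pD/(2t) → p_allow = 2σ_allow t/D = 2×23.64×38.2/1660 = 1.088 MPa.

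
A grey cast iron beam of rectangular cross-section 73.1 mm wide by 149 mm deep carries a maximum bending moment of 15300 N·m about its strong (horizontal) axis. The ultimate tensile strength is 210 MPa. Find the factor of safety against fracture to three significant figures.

Section modulus S = bh²/6 = 73.1×149²/6 = 270500 mm³.
σ = M/S = 1.5300×10^7/270500 = 56.57 MPa.
n = 210/56.57 = 3.713.

n = 3.71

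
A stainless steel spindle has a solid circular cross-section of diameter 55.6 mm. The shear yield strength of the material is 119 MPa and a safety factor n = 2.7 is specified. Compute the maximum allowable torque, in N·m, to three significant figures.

T_allow = 1490 N·m

τ_allow = 119/2.7 = 44.07 MPa.
For a solid shaft T_allow = τ_allow·πd³/16; πd³/16 = π×55.6³/16 = 33750 mm³.
T_allow = 44.07×33750 = 1.487×10^6 N·mm = 1487 N·m.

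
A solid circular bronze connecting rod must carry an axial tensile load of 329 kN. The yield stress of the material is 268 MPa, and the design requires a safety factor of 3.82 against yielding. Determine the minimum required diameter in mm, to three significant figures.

d = 77.3 mm

Allowable stress σ_allow = 268/3.82 = 70.16 MPa.
Required area A = F/σ_allow = 329000/70.16 = 4689 mm².
A = πd²/4 → d = √(4A/π) = 77.27 mm.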